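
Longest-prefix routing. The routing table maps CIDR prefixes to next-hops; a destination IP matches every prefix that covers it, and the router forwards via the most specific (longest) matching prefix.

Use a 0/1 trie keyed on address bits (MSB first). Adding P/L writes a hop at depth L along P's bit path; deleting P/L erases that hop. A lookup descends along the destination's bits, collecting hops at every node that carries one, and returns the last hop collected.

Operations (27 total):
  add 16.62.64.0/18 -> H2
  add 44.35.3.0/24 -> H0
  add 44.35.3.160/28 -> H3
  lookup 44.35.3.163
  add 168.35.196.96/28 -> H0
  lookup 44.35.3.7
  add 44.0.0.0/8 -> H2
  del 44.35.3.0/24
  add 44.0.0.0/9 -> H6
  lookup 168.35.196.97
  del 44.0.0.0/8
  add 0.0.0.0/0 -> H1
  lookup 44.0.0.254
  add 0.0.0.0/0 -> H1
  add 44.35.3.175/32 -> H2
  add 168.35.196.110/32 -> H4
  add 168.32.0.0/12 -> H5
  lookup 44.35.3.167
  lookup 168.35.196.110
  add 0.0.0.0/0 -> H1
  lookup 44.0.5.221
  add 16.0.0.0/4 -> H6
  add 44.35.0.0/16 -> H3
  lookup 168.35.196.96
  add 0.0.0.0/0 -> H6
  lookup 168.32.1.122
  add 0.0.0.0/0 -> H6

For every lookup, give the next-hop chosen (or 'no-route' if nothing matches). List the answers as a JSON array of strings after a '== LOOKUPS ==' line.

Apply in order:
  add 16.62.64.0/18 -> H2 at depth 18
  add 44.35.3.0/24 -> H0 at depth 24
  add 44.35.3.160/28 -> H3 at depth 28
  lookup 44.35.3.163: bits 0010110000100011000000111010 walk d0:-→d1:-→d2:-→d3:-→d4:-→d5:-→d6:-→d7:-→d8:-→d9:-→d10:-→d11:-→d12:-→d13:-→d14:-→d15:-→d16:-→d17:-→d18:-→d19:-→d20:-→d21:-→d22:-→d23:-→d24:H0→d25:-→d26:-→d27:-→d28:H3 -> H3
  add 168.35.196.96/28 -> H0 at depth 28
  lookup 44.35.3.7: bits 001011000010001100000011 walk d0:-→d1:-→d2:-→d3:-→d4:-→d5:-→d6:-→d7:-→d8:-→d9:-→d10:-→d11:-→d12:-→d13:-→d14:-→d15:-→d16:-→d17:-→d18:-→d19:-→d20:-→d21:-→d22:-→d23:-→d24:H0 -> H0
  add 44.0.0.0/8 -> H2 at depth 8
  del 44.35.3.0/24 (clear depth 24)
  add 44.0.0.0/9 -> H6 at depth 9
  lookup 168.35.196.97: bits 1010100000100011110001000110 walk d0:-→d1:-→d2:-→d3:-→d4:-→d5:-→d6:-→d7:-→d8:-→d9:-→d10:-→d11:-→d12:-→d13:-→d14:-→d15:-→d16:-→d17:-→d18:-→d19:-→d20:-→d21:-→d22:-→d23:-→d24:-→d25:-→d26:-→d27:-→d28:H0 -> H0
  del 44.0.0.0/8 (clear depth 8)
  add 0.0.0.0/0 -> H1 at depth 0
  lookup 44.0.0.254: bits 0010110000 walk d0:H1→d1:-→d2:-→d3:-→d4:-→d5:-→d6:-→d7:-→d8:-→d9:H6→d10:- -> H6
  add 0.0.0.0/0 -> H1 at depth 0
  add 44.35.3.175/32 -> H2 at depth 32
  add 168.35.196.110/32 -> H4 at depth 32
  add 168.32.0.0/12 -> H5 at depth 12
  lookup 44.35.3.167: bits 0010110000100011000000111010 walk d0:H1→d1:-→d2:-→d3:-→d4:-→d5:-→d6:-→d7:-→d8:-→d9:H6→d10:-→d11:-→d12:-→d13:-→d14:-→d15:-→d16:-→d17:-→d18:-→d19:-→d20:-→d21:-→d22:-→d23:-→d24:-→d25:-→d26:-→d27:-→d28:H3 -> H3
  lookup 168.35.196.110: bits 10101000001000111100010001101110 walk d0:H1→d1:-→d2:-→d3:-→d4:-→d5:-→d6:-→d7:-→d8:-→d9:-→d10:-→d11:-→d12:H5→d13:-→d14:-→d15:-→d16:-→d17:-→d18:-→d19:-→d20:-→d21:-→d22:-→d23:-→d24:-→d25:-→d26:-→d27:-→d28:H0→d29:-→d30:-→d31:-→d32:H4 -> H4
  add 0.0.0.0/0 -> H1 at depth 0
  lookup 44.0.5.221: bits 0010110000 walk d0:H1→d1:-→d2:-→d3:-→d4:-→d5:-→d6:-→d7:-→d8:-→d9:H6→d10:- -> H6
  add 16.0.0.0/4 -> H6 at depth 4
  add 44.35.0.0/16 -> H3 at depth 16
  lookup 168.35.196.96: bits 1010100000100011110001000110 walk d0:H1→d1:-→d2:-→d3:-→d4:-→d5:-→d6:-→d7:-→d8:-→d9:-→d10:-→d11:-→d12:H5→d13:-→d14:-→d15:-→d16:-→d17:-→d18:-→d19:-→d20:-→d21:-→d22:-→d23:-→d24:-→d25:-→d26:-→d27:-→d28:H0 -> H0
  add 0.0.0.0/0 -> H6 at depth 0
  lookup 168.32.1.122: bits 10101000001000 walk d0:H6→d1:-→d2:-→d3:-→d4:-→d5:-→d6:-→d7:-→d8:-→d9:-→d10:-→d11:-→d12:H5→d13:-→d14:- -> H5
  add 0.0.0.0/0 -> H6 at depth 0

== LOOKUPS ==
["H3","H0","H0","H6","H3","H4","H6","H0","H5"]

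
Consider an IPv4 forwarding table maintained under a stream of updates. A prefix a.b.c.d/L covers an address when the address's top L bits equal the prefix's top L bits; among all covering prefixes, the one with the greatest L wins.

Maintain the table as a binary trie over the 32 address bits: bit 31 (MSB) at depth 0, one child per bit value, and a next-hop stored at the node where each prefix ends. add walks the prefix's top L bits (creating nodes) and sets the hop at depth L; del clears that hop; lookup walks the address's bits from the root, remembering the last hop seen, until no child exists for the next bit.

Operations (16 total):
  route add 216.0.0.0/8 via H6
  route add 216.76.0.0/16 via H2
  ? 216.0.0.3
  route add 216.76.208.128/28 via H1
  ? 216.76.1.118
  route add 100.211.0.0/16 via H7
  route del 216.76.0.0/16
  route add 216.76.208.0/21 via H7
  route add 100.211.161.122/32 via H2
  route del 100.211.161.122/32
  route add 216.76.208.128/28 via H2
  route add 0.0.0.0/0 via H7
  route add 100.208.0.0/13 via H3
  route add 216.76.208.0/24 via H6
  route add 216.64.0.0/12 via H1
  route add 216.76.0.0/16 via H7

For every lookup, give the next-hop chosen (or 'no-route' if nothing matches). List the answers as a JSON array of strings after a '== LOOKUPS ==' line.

Trace:
  + 216.0.0.0/8 (H6) depth=8
  + 216.76.0.0/16 (H2) depth=16
  Q 216.0.0.3: descend 110110000 ; hops seen [H6] ; pick H6
  + 216.76.208.128/28 (H1) depth=28
  Q 216.76.1.118: descend 1101100001001100 ; hops seen [H6,H2] ; pick H2
  + 100.211.0.0/16 (H7) depth=16
  del 216.76.0.0/16 (clear depth 16)
  + 216.76.208.0/21 (H7) depth=21
  + 100.211.161.122/32 (H2) depth=32
  del 100.211.161.122/32 (clear depth 32)
  + 216.76.208.128/28 (H2) depth=28
  + 0.0.0.0/0 (H7) depth=0
  + 100.208.0.0/13 (H3) depth=13
  + 216.76.208.0/24 (H6) depth=24
  + 216.64.0.0/12 (H1) depth=12
  + 216.76.0.0/16 (H7) depth=16

== LOOKUPS ==
["H6","H2"]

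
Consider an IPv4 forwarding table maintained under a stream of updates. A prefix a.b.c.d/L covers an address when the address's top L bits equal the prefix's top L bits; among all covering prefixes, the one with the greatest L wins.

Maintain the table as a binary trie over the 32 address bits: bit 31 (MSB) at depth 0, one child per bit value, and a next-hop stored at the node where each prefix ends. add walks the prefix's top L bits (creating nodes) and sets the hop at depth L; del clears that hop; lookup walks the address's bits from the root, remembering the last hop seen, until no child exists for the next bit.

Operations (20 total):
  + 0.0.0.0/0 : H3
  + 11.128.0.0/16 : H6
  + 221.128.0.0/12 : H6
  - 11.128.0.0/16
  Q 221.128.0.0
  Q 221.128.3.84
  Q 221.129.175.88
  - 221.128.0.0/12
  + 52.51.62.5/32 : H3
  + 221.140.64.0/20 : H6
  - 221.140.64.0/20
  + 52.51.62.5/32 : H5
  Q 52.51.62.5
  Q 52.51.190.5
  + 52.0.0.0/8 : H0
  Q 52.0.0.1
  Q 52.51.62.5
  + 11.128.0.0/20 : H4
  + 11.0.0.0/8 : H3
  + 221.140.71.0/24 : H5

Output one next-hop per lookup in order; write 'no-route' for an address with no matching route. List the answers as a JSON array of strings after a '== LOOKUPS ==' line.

Apply in order:
  + 0.0.0.0/0 (H3) depth=0
  + 11.128.0.0/16 (H6) depth=16
  + 221.128.0.0/12 (H6) depth=12
  del 11.128.0.0/16 (clear depth 16)
  lookup 221.128.0.0: bits 110111011000 walk d0:H3→d1:-→d2:-→d3:-→d4:-→d5:-→d6:-→d7:-→d8:-→d9:-→d10:-→d11:-→d12:H6 -> H6
  lookup 221.128.3.84: bits 110111011000 walk d0:H3→d1:-→d2:-→d3:-→d4:-→d5:-→d6:-→d7:-→d8:-→d9:-→d10:-→d11:-→d12:H6 -> H6
  lookup 221.129.175.88: bits 110111011000 walk d0:H3→d1:-→d2:-→d3:-→d4:-→d5:-→d6:-→d7:-→d8:-→d9:-→d10:-→d11:-→d12:H6 -> H6
  del 221.128.0.0/12 (clear depth 12)
  + 52.51.62.5/32 (H3) depth=32
  + 221.140.64.0/20 (H6) depth=20
  del 221.140.64.0/20 (clear depth 20)
  + 52.51.62.5/32 (H5) depth=32
  lookup 52.51.62.5: bits 00110100001100110011111000000101 walk d0:H3→d1:-→d2:-→d3:-→d4:-→d5:-→d6:-→d7:-→d8:-→d9:-→d10:-→d11:-→d12:-→d13:-→d14:-→d15:-→d16:-→d17:-→d18:-→d19:-→d20:-→d21:-→d22:-→d23:-→d24:-→d25:-→d26:-→d27:-→d28:-→d29:-→d30:-→d31:-→d32:H5 -> H5
  lookup 52.51.190.5: bits 0011010000110011 walk d0:H3→d1:-→d2:-→d3:-→d4:-→d5:-→d6:-→d7:-→d8:-→d9:-→d10:-→d11:-→d12:-→d13:-→d14:-→d15:-→d16:- -> H3
  + 52.0.0.0/8 (H0) depth=8
  lookup 52.0.0.1: bits 0011010000 walk d0:H3→d1:-→d2:-→d3:-→d4:-→d5:-→d6:-→d7:-→d8:H0→d9:-→d10:- -> H0
  lookup 52.51.62.5: bits 00110100001100110011111000000101 walk d0:H3→d1:-→d2:-→d3:-→d4:-→d5:-→d6:-→d7:-→d8:H0→d9:-→d10:-→d11:-→d12:-→d13:-→d14:-→d15:-→d16:-→d17:-→d18:-→d19:-→d20:-→d21:-→d22:-→d23:-→d24:-→d25:-→d26:-→d27:-→d28:-→d29:-→d30:-→d31:-→d32:H5 -> H5
  + 11.128.0.0/20 (H4) depth=20
  + 11.0.0.0/8 (H3) depth=8
  + 221.140.71.0/24 (H5) depth=24

== LOOKUPS ==
["H6","H6","H6","H5","H3","H0","H5"]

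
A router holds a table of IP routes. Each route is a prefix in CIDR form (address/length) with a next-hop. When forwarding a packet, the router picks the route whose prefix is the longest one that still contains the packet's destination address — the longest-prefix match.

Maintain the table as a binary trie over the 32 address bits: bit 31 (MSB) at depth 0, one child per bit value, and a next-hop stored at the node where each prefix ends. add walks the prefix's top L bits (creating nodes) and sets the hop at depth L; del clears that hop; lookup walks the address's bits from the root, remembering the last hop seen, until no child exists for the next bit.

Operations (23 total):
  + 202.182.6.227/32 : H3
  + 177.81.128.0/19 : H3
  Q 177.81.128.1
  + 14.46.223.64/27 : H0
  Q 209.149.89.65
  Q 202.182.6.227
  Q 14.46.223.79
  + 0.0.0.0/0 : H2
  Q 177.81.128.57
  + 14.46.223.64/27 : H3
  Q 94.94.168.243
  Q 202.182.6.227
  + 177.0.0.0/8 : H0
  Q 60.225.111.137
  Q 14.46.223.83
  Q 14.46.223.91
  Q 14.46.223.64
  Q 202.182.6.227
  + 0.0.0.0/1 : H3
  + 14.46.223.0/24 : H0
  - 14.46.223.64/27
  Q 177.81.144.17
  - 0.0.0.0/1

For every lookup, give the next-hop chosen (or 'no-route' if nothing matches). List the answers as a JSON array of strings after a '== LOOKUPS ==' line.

Trace:
  + 202.182.6.227/32 (H3) depth=32
  + 177.81.128.0/19 (H3) depth=19
  Q 177.81.128.1: descend 1011000101010001100 ; hops seen [H3] ; pick H3
  + 14.46.223.64/27 (H0) depth=27
  Q 209.149.89.65: descend 110 ; hops seen [∅] ; pick no-route
  Q 202.182.6.227: descend 11001010101101100000011011100011 ; hops seen [H3] ; pick H3
  Q 14.46.223.79: descend 000011100010111011011111010 ; hops seen [H0] ; pick H0
  + 0.0.0.0/0 (H2) depth=0
  Q 177.81.128.57: descend 1011000101010001100 ; hops seen [H2,H3] ; pick H3
  + 14.46.223.64/27 (H3) depth=27
  Q 94.94.168.243: descend 0 ; hops seen [H2] ; pick H2
  Q 202.182.6.227: descend 11001010101101100000011011100011 ; hops seen [H2,H3] ; pick H3
  + 177.0.0.0/8 (H0) depth=8
  Q 60.225.111.137: descend 00 ; hops seen [H2] ; pick H2
  Q 14.46.223.83: descend 000011100010111011011111010 ; hops seen [H2,H3] ; pick H3
  Q 14.46.223.91: descend 000011100010111011011111010 ; hops seen [H2,H3] ; pick H3
  Q 14.46.223.64: descend 000011100010111011011111010 ; hops seen [H2,H3] ; pick H3
  Q 202.182.6.227: descend 11001010101101100000011011100011 ; hops seen [H2,H3] ; pick H3
  + 0.0.0.0/1 (H3) depth=1
  + 14.46.223.0/24 (H0) depth=24
  del 14.46.223.64/27 (clear depth 27)
  Q 177.81.144.17: descend 1011000101010001100 ; hops seen [H2,H0,H3] ; pick H3
  del 0.0.0.0/1 (clear depth 1)

== LOOKUPS ==
["H3","no-route","H3","H0","H3","H2","H3","H2","H3","H3","H3","H3","H3"]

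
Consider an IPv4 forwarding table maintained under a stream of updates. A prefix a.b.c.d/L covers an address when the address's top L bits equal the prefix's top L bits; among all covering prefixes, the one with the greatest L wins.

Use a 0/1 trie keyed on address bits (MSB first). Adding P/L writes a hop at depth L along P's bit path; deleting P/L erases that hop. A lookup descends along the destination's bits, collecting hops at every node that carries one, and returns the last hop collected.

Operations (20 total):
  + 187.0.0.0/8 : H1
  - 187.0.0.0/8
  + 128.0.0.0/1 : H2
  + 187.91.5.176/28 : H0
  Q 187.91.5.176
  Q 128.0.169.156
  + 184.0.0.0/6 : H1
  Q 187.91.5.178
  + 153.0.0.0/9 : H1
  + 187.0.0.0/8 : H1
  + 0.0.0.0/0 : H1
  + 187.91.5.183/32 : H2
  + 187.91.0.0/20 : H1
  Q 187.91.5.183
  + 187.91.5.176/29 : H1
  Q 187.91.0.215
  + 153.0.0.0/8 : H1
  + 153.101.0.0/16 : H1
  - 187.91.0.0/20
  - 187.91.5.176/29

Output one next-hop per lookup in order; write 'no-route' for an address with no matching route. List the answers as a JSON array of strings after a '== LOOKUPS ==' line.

Trace:
  + 187.0.0.0/8 (H1) depth=8
  - 187.0.0.0/8 clear@8
  + 128.0.0.0/1 (H2) depth=1
  + 187.91.5.176/28 (H0) depth=28
  Q 187.91.5.176: descend 1011101101011011000001011011 ; hops seen [H2,H0] ; pick H0
  Q 128.0.169.156: descend 10 ; hops seen [H2] ; pick H2
  + 184.0.0.0/6 (H1) depth=6
  Q 187.91.5.178: descend 1011101101011011000001011011 ; hops seen [H2,H1,H0] ; pick H0
  + 153.0.0.0/9 (H1) depth=9
  + 187.0.0.0/8 (H1) depth=8
  + 0.0.0.0/0 (H1) depth=0
  + 187.91.5.183/32 (H2) depth=32
  + 187.91.0.0/20 (H1) depth=20
  Q 187.91.5.183: descend 10111011010110110000010110110111 ; hops seen [H1,H2,H1,H1,H1,H0,H2] ; pick H2
  + 187.91.5.176/29 (H1) depth=29
  Q 187.91.0.215: descend 101110110101101100000 ; hops seen [H1,H2,H1,H1,H1] ; pick H1
  + 153.0.0.0/8 (H1) depth=8
  + 153.101.0.0/16 (H1) depth=16
  - 187.91.0.0/20 clear@20
  - 187.91.5.176/29 clear@29

== LOOKUPS ==
["H0","H2","H0","H2","H1"]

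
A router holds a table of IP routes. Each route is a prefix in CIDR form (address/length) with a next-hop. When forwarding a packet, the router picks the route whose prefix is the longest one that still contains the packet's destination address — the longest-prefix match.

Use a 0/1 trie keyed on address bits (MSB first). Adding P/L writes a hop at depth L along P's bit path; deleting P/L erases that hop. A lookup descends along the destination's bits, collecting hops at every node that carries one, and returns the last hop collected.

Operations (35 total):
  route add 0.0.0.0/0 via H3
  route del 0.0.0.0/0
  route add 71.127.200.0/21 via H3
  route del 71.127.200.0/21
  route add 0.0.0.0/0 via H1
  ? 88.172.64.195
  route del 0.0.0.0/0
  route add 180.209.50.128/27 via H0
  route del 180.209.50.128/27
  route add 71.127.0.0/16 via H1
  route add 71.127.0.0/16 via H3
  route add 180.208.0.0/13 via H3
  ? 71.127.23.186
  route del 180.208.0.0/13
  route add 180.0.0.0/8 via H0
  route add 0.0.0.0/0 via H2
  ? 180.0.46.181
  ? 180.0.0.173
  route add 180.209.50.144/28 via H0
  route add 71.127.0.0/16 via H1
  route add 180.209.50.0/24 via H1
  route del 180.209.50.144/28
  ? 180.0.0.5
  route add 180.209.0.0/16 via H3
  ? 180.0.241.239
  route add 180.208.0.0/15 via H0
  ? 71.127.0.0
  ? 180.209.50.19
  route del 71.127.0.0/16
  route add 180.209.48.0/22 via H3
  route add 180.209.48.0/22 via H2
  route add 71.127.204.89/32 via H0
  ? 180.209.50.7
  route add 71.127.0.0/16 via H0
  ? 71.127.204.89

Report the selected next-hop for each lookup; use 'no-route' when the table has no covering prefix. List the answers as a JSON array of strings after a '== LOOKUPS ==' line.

Trace:
  + 0.0.0.0/0 (H3) depth=0
  del 0.0.0.0/0 (clear depth 0)
  + 71.127.200.0/21 (H3) depth=21
  del 71.127.200.0/21 (clear depth 21)
  + 0.0.0.0/0 (H1) depth=0
  Q 88.172.64.195: descend 010 ; hops seen [H1] ; pick H1
  del 0.0.0.0/0 (clear depth 0)
  + 180.209.50.128/27 (H0) depth=27
  del 180.209.50.128/27 (clear depth 27)
  + 71.127.0.0/16 (H1) depth=16
  + 71.127.0.0/16 (H3) depth=16
  + 180.208.0.0/13 (H3) depth=13
  Q 71.127.23.186: descend 0100011101111111 ; hops seen [H3] ; pick H3
  del 180.208.0.0/13 (clear depth 13)
  + 180.0.0.0/8 (H0) depth=8
  + 0.0.0.0/0 (H2) depth=0
  Q 180.0.46.181: descend 10110100 ; hops seen [H2,H0] ; pick H0
  Q 180.0.0.173: descend 10110100 ; hops seen [H2,H0] ; pick H0
  + 180.209.50.144/28 (H0) depth=28
  + 71.127.0.0/16 (H1) depth=16
  + 180.209.50.0/24 (H1) depth=24
  del 180.209.50.144/28 (clear depth 28)
  Q 180.0.0.5: descend 10110100 ; hops seen [H2,H0] ; pick H0
  + 180.209.0.0/16 (H3) depth=16
  Q 180.0.241.239: descend 10110100 ; hops seen [H2,H0] ; pick H0
  + 180.208.0.0/15 (H0) depth=15
  Q 71.127.0.0: descend 0100011101111111 ; hops seen [H2,H1] ; pick H1
  Q 180.209.50.19: descend 101101001101000100110010 ; hops seen [H2,H0,H0,H3,H1] ; pick H1
  del 71.127.0.0/16 (clear depth 16)
  + 180.209.48.0/22 (H3) depth=22
  + 180.209.48.0/22 (H2) depth=22
  + 71.127.204.89/32 (H0) depth=32
  Q 180.209.50.7: descend 101101001101000100110010 ; hops seen [H2,H0,H0,H3,H2,H1] ; pick H1
  + 71.127.0.0/16 (H0) depth=16
  Q 71.127.204.89: descend 01000111011111111100110001011001 ; hops seen [H2,H0,H0] ; pick H0

== LOOKUPS ==
["H1","H3","H0","H0","H0","H0","H1","H1","H1","H0"]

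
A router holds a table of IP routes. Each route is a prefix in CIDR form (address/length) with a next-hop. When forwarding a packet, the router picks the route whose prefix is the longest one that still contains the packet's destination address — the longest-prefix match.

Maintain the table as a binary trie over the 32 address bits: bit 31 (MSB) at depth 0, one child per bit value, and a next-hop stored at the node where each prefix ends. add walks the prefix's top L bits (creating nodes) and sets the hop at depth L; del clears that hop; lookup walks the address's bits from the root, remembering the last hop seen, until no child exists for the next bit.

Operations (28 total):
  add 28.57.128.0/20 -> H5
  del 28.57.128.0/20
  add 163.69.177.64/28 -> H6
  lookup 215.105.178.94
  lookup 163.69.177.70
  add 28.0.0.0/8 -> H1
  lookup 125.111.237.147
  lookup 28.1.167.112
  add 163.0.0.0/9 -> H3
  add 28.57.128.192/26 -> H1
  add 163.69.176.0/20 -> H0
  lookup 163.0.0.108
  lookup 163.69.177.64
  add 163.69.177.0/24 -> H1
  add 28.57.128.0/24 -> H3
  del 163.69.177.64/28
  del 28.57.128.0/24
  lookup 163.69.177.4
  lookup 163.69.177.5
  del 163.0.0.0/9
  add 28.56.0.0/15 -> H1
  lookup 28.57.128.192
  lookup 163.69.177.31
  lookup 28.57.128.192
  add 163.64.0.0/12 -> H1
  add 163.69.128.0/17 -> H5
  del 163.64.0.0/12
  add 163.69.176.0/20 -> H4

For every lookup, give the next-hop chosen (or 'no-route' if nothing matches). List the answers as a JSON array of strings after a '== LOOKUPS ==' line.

Trace:
  add 28.57.128.0/20 -> H5 at depth 20
  - 28.57.128.0/20 clear@20
  add 163.69.177.64/28 -> H6 at depth 28
  Q 215.105.178.94: descend 1 ; hops seen [∅] ; pick no-route
  Q 163.69.177.70: descend 1010001101000101101100010100 ; hops seen [H6] ; pick H6
  add 28.0.0.0/8 -> H1 at depth 8
  Q 125.111.237.147: descend 0 ; hops seen [∅] ; pick no-route
  Q 28.1.167.112: descend 0001110000 ; hops seen [H1] ; pick H1
  add 163.0.0.0/9 -> H3 at depth 9
  add 28.57.128.192/26 -> H1 at depth 26
  add 163.69.176.0/20 -> H0 at depth 20
  Q 163.0.0.108: descend 101000110 ; hops seen [H3] ; pick H3
  Q 163.69.177.64: descend 1010001101000101101100010100 ; hops seen [H3,H0,H6] ; pick H6
  add 163.69.177.0/24 -> H1 at depth 24
  add 28.57.128.0/24 -> H3 at depth 24
  - 163.69.177.64/28 clear@28
  - 28.57.128.0/24 clear@24
  Q 163.69.177.4: descend 1010001101000101101100010 ; hops seen [H3,H0,H1] ; pick H1
  Q 163.69.177.5: descend 1010001101000101101100010 ; hops seen [H3,H0,H1] ; pick H1
  - 163.0.0.0/9 clear@9
  add 28.56.0.0/15 -> H1 at depth 15
  Q 28.57.128.192: descend 00011100001110011000000011 ; hops seen [H1,H1,H1] ; pick H1
  Q 163.69.177.31: descend 1010001101000101101100010 ; hops seen [H0,H1] ; pick H1
  Q 28.57.128.192: descend 00011100001110011000000011 ; hops seen [H1,H1,H1] ; pick H1
  add 163.64.0.0/12 -> H1 at depth 12
  add 163.69.128.0/17 -> H5 at depth 17
  - 163.64.0.0/12 clear@12
  add 163.69.176.0/20 -> H4 at depth 20

== LOOKUPS ==
["no-route","H6","no-route","H1","H3","H6","H1","H1","H1","H1","H1"]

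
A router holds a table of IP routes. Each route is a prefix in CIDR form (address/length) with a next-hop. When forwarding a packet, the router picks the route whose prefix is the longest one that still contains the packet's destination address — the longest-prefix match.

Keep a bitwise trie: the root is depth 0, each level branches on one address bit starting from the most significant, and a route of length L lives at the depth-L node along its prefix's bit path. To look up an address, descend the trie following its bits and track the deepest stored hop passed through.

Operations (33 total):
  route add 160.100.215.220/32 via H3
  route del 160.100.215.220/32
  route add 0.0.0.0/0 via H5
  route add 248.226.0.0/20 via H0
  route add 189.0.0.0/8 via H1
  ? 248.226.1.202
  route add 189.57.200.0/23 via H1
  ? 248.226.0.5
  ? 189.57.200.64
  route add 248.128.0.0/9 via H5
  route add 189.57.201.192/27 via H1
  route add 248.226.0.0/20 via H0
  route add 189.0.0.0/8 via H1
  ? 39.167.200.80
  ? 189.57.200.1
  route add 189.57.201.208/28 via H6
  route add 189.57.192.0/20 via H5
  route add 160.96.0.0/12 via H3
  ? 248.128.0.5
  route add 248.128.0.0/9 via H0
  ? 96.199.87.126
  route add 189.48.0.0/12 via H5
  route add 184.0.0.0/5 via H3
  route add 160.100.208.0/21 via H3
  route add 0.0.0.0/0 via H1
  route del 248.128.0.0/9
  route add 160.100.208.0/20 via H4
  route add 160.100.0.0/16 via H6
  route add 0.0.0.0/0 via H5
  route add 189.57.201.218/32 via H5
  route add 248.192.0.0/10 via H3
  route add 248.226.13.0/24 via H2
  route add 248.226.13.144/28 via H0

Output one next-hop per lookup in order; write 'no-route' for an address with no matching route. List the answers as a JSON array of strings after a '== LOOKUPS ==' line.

Trace:
  add 160.100.215.220/32 -> H3 at depth 32
  - 160.100.215.220/32 clear@32
  add 0.0.0.0/0 -> H5 at depth 0
  add 248.226.0.0/20 -> H0 at depth 20
  add 189.0.0.0/8 -> H1 at depth 8
  lookup 248.226.1.202: bits 11111000111000100000 walk d0:H5→d1:-→d2:-→d3:-→d4:-→d5:-→d6:-→d7:-→d8:-→d9:-→d10:-→d11:-→d12:-→d13:-→d14:-→d15:-→d16:-→d17:-→d18:-→d19:-→d20:H0 -> H0
  add 189.57.200.0/23 -> H1 at depth 23
  lookup 248.226.0.5: bits 11111000111000100000 walk d0:H5→d1:-→d2:-→d3:-→d4:-→d5:-→d6:-→d7:-→d8:-→d9:-→d10:-→d11:-→d12:-→d13:-→d14:-→d15:-→d16:-→d17:-→d18:-→d19:-→d20:H0 -> H0
  lookup 189.57.200.64: bits 10111101001110011100100 walk d0:H5→d1:-→d2:-→d3:-→d4:-→d5:-→d6:-→d7:-→d8:H1→d9:-→d10:-→d11:-→d12:-→d13:-→d14:-→d15:-→d16:-→d17:-→d18:-→d19:-→d20:-→d21:-→d22:-→d23:H1 -> H1
  add 248.128.0.0/9 -> H5 at depth 9
  add 189.57.201.192/27 -> H1 at depth 27
  add 248.226.0.0/20 -> H0 at depth 20
  add 189.0.0.0/8 -> H1 at depth 8
  lookup 39.167.200.80: bits ε walk d0:H5 -> H5
  lookup 189.57.200.1: bits 10111101001110011100100 walk d0:H5→d1:-→d2:-→d3:-→d4:-→d5:-→d6:-→d7:-→d8:H1→d9:-→d10:-→d11:-→d12:-→d13:-→d14:-→d15:-→d16:-→d17:-→d18:-→d19:-→d20:-→d21:-→d22:-→d23:H1 -> H1
  add 189.57.201.208/28 -> H6 at depth 28
  add 189.57.192.0/20 -> H5 at depth 20
  add 160.96.0.0/12 -> H3 at depth 12
  lookup 248.128.0.5: bits 111110001 walk d0:H5→d1:-→d2:-→d3:-→d4:-→d5:-→d6:-→d7:-→d8:-→d9:H5 -> H5
  add 248.128.0.0/9 -> H0 at depth 9
  lookup 96.199.87.126: bits ε walk d0:H5 -> H5
  add 189.48.0.0/12 -> H5 at depth 12
  add 184.0.0.0/5 -> H3 at depth 5
  add 160.100.208.0/21 -> H3 at depth 21
  add 0.0.0.0/0 -> H1 at depth 0
  - 248.128.0.0/9 clear@9
  add 160.100.208.0/20 -> H4 at depth 20
  add 160.100.0.0/16 -> H6 at depth 16
  add 0.0.0.0/0 -> H5 at depth 0
  add 189.57.201.218/32 -> H5 at depth 32
  add 248.192.0.0/10 -> H3 at depth 10
  add 248.226.13.0/24 -> H2 at depth 24
  add 248.226.13.144/28 -> H0 at depth 28

== LOOKUPS ==
["H0","H0","H1","H5","H1","H5","H5"]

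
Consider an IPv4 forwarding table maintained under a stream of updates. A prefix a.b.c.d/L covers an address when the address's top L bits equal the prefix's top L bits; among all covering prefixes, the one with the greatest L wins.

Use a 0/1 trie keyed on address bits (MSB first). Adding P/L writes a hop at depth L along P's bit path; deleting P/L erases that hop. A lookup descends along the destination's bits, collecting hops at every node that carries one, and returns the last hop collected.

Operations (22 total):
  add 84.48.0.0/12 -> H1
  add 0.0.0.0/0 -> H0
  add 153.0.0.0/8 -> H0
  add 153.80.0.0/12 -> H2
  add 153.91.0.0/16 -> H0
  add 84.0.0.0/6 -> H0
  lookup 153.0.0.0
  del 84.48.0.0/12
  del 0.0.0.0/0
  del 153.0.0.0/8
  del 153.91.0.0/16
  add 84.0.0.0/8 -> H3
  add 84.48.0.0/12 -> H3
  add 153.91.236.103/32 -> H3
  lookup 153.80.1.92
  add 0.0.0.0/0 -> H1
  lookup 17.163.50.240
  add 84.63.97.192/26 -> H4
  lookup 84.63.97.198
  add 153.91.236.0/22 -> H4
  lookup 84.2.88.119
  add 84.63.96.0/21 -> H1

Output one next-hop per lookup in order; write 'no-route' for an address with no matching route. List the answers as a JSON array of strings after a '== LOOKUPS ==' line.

Apply in order:
  add 84.48.0.0/12 -> H1 at depth 12
  add 0.0.0.0/0 -> H0 at depth 0
  add 153.0.0.0/8 -> H0 at depth 8
  add 153.80.0.0/12 -> H2 at depth 12
  add 153.91.0.0/16 -> H0 at depth 16
  add 84.0.0.0/6 -> H0 at depth 6
  ? 153.0.0.0  path d0:H0→d1:-→d2:-→d3:-→d4:-→d5:-→d6:-→d7:-→d8:H0→d9:-  best=H0
  - 84.48.0.0/12 clear@12
  - 0.0.0.0/0 clear@0
  - 153.0.0.0/8 clear@8
  - 153.91.0.0/16 clear@16
  add 84.0.0.0/8 -> H3 at depth 8
  add 84.48.0.0/12 -> H3 at depth 12
  add 153.91.236.103/32 -> H3 at depth 32
  ? 153.80.1.92  path d0:-→d1:-→d2:-→d3:-→d4:-→d5:-→d6:-→d7:-→d8:-→d9:-→d10:-→d11:-→d12:H2  best=H2
  add 0.0.0.0/0 -> H1 at depth 0
  ? 17.163.50.240  path d0:H1→d1:-  best=H1
  add 84.63.97.192/26 -> H4 at depth 26
  ? 84.63.97.198  path d0:H1→d1:-→d2:-→d3:-→d4:-→d5:-→d6:H0→d7:-→d8:H3→d9:-→d10:-→d11:-→d12:H3→d13:-→d14:-→d15:-→d16:-→d17:-→d18:-→d19:-→d20:-→d21:-→d22:-→d23:-→d24:-→d25:-→d26:H4  best=H4
  add 153.91.236.0/22 -> H4 at depth 22
  ? 84.2.88.119  path d0:H1→d1:-→d2:-→d3:-→d4:-→d5:-→d6:H0→d7:-→d8:H3→d9:-→d10:-  best=H3
  add 84.63.96.0/21 -> H1 at depth 21

== LOOKUPS ==
["H0","H2","H1","H4","H3"]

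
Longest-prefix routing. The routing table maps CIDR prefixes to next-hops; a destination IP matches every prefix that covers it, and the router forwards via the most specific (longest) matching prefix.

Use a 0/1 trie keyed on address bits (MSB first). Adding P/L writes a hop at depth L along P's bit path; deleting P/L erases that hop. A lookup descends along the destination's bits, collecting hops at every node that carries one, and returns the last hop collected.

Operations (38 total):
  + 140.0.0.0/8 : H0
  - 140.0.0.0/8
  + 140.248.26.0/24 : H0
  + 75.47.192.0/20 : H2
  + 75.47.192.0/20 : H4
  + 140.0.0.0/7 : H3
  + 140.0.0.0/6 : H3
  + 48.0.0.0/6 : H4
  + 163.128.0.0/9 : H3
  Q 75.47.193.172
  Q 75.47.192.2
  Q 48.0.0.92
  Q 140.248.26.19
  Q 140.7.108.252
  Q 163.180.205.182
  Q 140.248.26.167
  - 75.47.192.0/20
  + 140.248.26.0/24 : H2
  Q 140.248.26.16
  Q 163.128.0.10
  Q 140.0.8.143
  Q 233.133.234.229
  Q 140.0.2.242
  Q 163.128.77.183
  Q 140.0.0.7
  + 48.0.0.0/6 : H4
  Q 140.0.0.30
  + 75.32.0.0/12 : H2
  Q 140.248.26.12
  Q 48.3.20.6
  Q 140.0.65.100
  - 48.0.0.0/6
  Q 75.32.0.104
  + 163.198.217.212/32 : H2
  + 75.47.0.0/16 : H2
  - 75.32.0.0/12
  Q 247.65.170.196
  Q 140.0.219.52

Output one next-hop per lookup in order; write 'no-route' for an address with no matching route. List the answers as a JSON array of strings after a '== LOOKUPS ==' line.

Trace:
  add 140.0.0.0/8 -> H0 at depth 8
  - 140.0.0.0/8 clear@8
  add 140.248.26.0/24 -> H0 at depth 24
  add 75.47.192.0/20 -> H2 at depth 20
  add 75.47.192.0/20 -> H4 at depth 20
  add 140.0.0.0/7 -> H3 at depth 7
  add 140.0.0.0/6 -> H3 at depth 6
  add 48.0.0.0/6 -> H4 at depth 6
  add 163.128.0.0/9 -> H3 at depth 9
  ? 75.47.193.172  path d0:-→d1:-→d2:-→d3:-→d4:-→d5:-→d6:-→d7:-→d8:-→d9:-→d10:-→d11:-→d12:-→d13:-→d14:-→d15:-→d16:-→d17:-→d18:-→d19:-→d20:H4  best=H4
  ? 75.47.192.2  path d0:-→d1:-→d2:-→d3:-→d4:-→d5:-→d6:-→d7:-→d8:-→d9:-→d10:-→d11:-→d12:-→d13:-→d14:-→d15:-→d16:-→d17:-→d18:-→d19:-→d20:H4  best=H4
  ? 48.0.0.92  path d0:-→d1:-→d2:-→d3:-→d4:-→d5:-→d6:H4  best=H4
  ? 140.248.26.19  path d0:-→d1:-→d2:-→d3:-→d4:-→d5:-→d6:H3→d7:H3→d8:-→d9:-→d10:-→d11:-→d12:-→d13:-→d14:-→d15:-→d16:-→d17:-→d18:-→d19:-→d20:-→d21:-→d22:-→d23:-→d24:H0  best=H0
  ? 140.7.108.252  path d0:-→d1:-→d2:-→d3:-→d4:-→d5:-→d6:H3→d7:H3→d8:-  best=H3
  ? 163.180.205.182  path d0:-→d1:-→d2:-→d3:-→d4:-→d5:-→d6:-→d7:-→d8:-→d9:H3  best=H3
  ? 140.248.26.167  path d0:-→d1:-→d2:-→d3:-→d4:-→d5:-→d6:H3→d7:H3→d8:-→d9:-→d10:-→d11:-→d12:-→d13:-→d14:-→d15:-→d16:-→d17:-→d18:-→d19:-→d20:-→d21:-→d22:-→d23:-→d24:H0  best=H0
  - 75.47.192.0/20 clear@20
  add 140.248.26.0/24 -> H2 at depth 24
  ? 140.248.26.16  path d0:-→d1:-→d2:-→d3:-→d4:-→d5:-→d6:H3→d7:H3→d8:-→d9:-→d10:-→d11:-→d12:-→d13:-→d14:-→d15:-→d16:-→d17:-→d18:-→d19:-→d20:-→d21:-→d22:-→d23:-→d24:H2  best=H2
  ? 163.128.0.10  path d0:-→d1:-→d2:-→d3:-→d4:-→d5:-→d6:-→d7:-→d8:-→d9:H3  best=H3
  ? 140.0.8.143  path d0:-→d1:-→d2:-→d3:-→d4:-→d5:-→d6:H3→d7:H3→d8:-  best=H3
  ? 233.133.234.229  path d0:-→d1:-  best=no-route
  ? 140.0.2.242  path d0:-→d1:-→d2:-→d3:-→d4:-→d5:-→d6:H3→d7:H3→d8:-  best=H3
  ? 163.128.77.183  path d0:-→d1:-→d2:-→d3:-→d4:-→d5:-→d6:-→d7:-→d8:-→d9:H3  best=H3
  ? 140.0.0.7  path d0:-→d1:-→d2:-→d3:-→d4:-→d5:-→d6:H3→d7:H3→d8:-  best=H3
  add 48.0.0.0/6 -> H4 at depth 6
  ? 140.0.0.30  path d0:-→d1:-→d2:-→d3:-→d4:-→d5:-→d6:H3→d7:H3→d8:-  best=H3
  add 75.32.0.0/12 -> H2 at depth 12
  ? 140.248.26.12  path d0:-→d1:-→d2:-→d3:-→d4:-→d5:-→d6:H3→d7:H3→d8:-→d9:-→d10:-→d11:-→d12:-→d13:-→d14:-→d15:-→d16:-→d17:-→d18:-→d19:-→d20:-→d21:-→d22:-→d23:-→d24:H2  best=H2
  ? 48.3.20.6  path d0:-→d1:-→d2:-→d3:-→d4:-→d5:-→d6:H4  best=H4
  ? 140.0.65.100  path d0:-→d1:-→d2:-→d3:-→d4:-→d5:-→d6:H3→d7:H3→d8:-  best=H3
  - 48.0.0.0/6 clear@6
  ? 75.32.0.104  path d0:-→d1:-→d2:-→d3:-→d4:-→d5:-→d6:-→d7:-→d8:-→d9:-→d10:-→d11:-→d12:H2  best=H2
  add 163.198.217.212/32 -> H2 at depth 32
  add 75.47.0.0/16 -> H2 at depth 16
  - 75.32.0.0/12 clear@12
  ? 247.65.170.196  path d0:-→d1:-  best=no-route
  ? 140.0.219.52  path d0:-→d1:-→d2:-→d3:-→d4:-→d5:-→d6:H3→d7:H3→d8:-  best=H3

== LOOKUPS ==
["H4","H4","H4","H0","H3","H3","H0","H2","H3","H3","no-route","H3","H3","H3","H3","H2","H4","H3","H2","no-route","H3"]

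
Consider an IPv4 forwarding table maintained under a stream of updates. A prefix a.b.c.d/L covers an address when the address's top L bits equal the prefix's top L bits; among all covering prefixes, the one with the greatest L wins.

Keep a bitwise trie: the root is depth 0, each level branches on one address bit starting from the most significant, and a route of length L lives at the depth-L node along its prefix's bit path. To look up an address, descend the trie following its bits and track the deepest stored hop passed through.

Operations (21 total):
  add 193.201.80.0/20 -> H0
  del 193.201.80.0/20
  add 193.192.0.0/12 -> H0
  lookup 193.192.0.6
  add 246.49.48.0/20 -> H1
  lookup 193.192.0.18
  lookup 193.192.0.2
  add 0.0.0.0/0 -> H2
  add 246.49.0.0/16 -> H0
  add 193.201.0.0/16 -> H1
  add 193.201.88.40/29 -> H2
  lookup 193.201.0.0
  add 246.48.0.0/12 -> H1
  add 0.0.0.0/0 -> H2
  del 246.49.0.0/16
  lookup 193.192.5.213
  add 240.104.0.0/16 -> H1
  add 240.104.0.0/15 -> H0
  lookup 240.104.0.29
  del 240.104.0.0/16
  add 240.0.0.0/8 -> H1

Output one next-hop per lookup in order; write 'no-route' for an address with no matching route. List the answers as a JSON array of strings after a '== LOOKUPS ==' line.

Trace:
  add 193.201.80.0/20 -> H0 at depth 20
  del 193.201.80.0/20 (clear depth 20)
  add 193.192.0.0/12 -> H0 at depth 12
  ? 193.192.0.6  path d0:-→d1:-→d2:-→d3:-→d4:-→d5:-→d6:-→d7:-→d8:-→d9:-→d10:-→d11:-→d12:H0  best=H0
  add 246.49.48.0/20 -> H1 at depth 20
  ? 193.192.0.18  path d0:-→d1:-→d2:-→d3:-→d4:-→d5:-→d6:-→d7:-→d8:-→d9:-→d10:-→d11:-→d12:H0  best=H0
  ? 193.192.0.2  path d0:-→d1:-→d2:-→d3:-→d4:-→d5:-→d6:-→d7:-→d8:-→d9:-→d10:-→d11:-→d12:H0  best=H0
  add 0.0.0.0/0 -> H2 at depth 0
  add 246.49.0.0/16 -> H0 at depth 16
  add 193.201.0.0/16 -> H1 at depth 16
  add 193.201.88.40/29 -> H2 at depth 29
  ? 193.201.0.0  path d0:H2→d1:-→d2:-→d3:-→d4:-→d5:-→d6:-→d7:-→d8:-→d9:-→d10:-→d11:-→d12:H0→d13:-→d14:-→d15:-→d16:H1→d17:-  best=H1
  add 246.48.0.0/12 -> H1 at depth 12
  add 0.0.0.0/0 -> H2 at depth 0
  del 246.49.0.0/16 (clear depth 16)
  ? 193.192.5.213  path d0:H2→d1:-→d2:-→d3:-→d4:-→d5:-→d6:-→d7:-→d8:-→d9:-→d10:-→d11:-→d12:H0  best=H0
  add 240.104.0.0/16 -> H1 at depth 16
  add 240.104.0.0/15 -> H0 at depth 15
  ? 240.104.0.29  path d0:H2→d1:-→d2:-→d3:-→d4:-→d5:-→d6:-→d7:-→d8:-→d9:-→d10:-→d11:-→d12:-→d13:-→d14:-→d15:H0→d16:H1  best=H1
  del 240.104.0.0/16 (clear depth 16)
  add 240.0.0.0/8 -> H1 at depth 8

== LOOKUPS ==
["H0","H0","H0","H1","H0","H1"]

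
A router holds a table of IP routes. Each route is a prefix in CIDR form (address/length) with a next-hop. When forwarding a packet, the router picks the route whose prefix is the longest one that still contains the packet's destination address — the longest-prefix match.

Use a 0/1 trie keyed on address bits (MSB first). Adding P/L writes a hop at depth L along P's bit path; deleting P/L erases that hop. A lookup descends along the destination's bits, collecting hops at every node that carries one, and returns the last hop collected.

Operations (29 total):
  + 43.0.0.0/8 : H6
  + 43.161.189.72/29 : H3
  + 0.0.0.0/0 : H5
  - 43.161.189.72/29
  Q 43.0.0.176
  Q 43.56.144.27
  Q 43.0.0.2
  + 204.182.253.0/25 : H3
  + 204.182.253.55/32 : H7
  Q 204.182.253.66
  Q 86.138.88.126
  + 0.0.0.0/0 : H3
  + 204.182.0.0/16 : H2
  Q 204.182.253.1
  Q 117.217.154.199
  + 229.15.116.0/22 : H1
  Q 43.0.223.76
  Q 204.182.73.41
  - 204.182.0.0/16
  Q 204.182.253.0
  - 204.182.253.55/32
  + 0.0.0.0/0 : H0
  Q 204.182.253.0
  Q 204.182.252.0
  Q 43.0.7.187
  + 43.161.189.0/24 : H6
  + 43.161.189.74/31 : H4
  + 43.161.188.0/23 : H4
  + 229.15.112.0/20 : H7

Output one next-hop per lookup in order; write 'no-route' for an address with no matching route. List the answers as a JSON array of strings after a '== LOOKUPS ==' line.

Trace:
  + 43.0.0.0/8 (H6) depth=8
  + 43.161.189.72/29 (H3) depth=29
  + 0.0.0.0/0 (H5) depth=0
  del 43.161.189.72/29 (clear depth 29)
  Q 43.0.0.176: descend 00101011 ; hops seen [H5,H6] ; pick H6
  Q 43.56.144.27: descend 00101011 ; hops seen [H5,H6] ; pick H6
  Q 43.0.0.2: descend 00101011 ; hops seen [H5,H6] ; pick H6
  + 204.182.253.0/25 (H3) depth=25
  + 204.182.253.55/32 (H7) depth=32
  Q 204.182.253.66: descend 1100110010110110111111010 ; hops seen [H5,H3] ; pick H3
  Q 86.138.88.126: descend 0 ; hops seen [H5] ; pick H5
  + 0.0.0.0/0 (H3) depth=0
  + 204.182.0.0/16 (H2) depth=16
  Q 204.182.253.1: descend 11001100101101101111110100 ; hops seen [H3,H2,H3] ; pick H3
  Q 117.217.154.199: descend 0 ; hops seen [H3] ; pick H3
  + 229.15.116.0/22 (H1) depth=22
  Q 43.0.223.76: descend 00101011 ; hops seen [H3,H6] ; pick H6
  Q 204.182.73.41: descend 1100110010110110 ; hops seen [H3,H2] ; pick H2
  del 204.182.0.0/16 (clear depth 16)
  Q 204.182.253.0: descend 11001100101101101111110100 ; hops seen [H3,H3] ; pick H3
  del 204.182.253.55/32 (clear depth 32)
  + 0.0.0.0/0 (H0) depth=0
  Q 204.182.253.0: descend 11001100101101101111110100 ; hops seen [H0,H3] ; pick H3
  Q 204.182.252.0: descend 11001100101101101111110 ; hops seen [H0] ; pick H0
  Q 43.0.7.187: descend 00101011 ; hops seen [H0,H6] ; pick H6
  + 43.161.189.0/24 (H6) depth=24
  + 43.161.189.74/31 (H4) depth=31
  + 43.161.188.0/23 (H4) depth=23
  + 229.15.112.0/20 (H7) depth=20

== LOOKUPS ==
["H6","H6","H6","H3","H5","H3","H3","H6","H2","H3","H3","H0","H6"]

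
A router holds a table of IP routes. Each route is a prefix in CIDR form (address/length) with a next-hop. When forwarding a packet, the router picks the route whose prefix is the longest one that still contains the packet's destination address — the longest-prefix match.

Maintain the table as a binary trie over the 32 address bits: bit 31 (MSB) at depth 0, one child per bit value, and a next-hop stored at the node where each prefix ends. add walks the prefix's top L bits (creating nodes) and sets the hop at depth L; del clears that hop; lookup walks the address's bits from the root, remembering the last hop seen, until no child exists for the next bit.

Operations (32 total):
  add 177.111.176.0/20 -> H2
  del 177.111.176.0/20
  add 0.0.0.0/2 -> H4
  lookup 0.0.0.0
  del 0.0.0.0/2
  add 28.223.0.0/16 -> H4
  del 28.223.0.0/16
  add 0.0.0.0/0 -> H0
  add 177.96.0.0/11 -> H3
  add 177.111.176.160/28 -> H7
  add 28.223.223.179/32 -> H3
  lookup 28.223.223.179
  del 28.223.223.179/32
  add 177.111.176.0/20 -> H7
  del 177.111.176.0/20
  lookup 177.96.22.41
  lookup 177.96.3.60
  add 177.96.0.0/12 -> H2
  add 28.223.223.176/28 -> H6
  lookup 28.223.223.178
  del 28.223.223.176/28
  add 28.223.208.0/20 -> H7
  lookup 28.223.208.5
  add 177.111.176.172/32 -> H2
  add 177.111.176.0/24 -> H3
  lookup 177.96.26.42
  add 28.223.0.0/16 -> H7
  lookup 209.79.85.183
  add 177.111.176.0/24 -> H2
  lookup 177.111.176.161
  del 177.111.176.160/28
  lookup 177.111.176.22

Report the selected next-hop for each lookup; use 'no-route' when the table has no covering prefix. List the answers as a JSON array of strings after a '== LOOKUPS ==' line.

Process each operation:
  add 177.111.176.0/20 -> H2 at depth 20
  - 177.111.176.0/20 clear@20
  add 0.0.0.0/2 -> H4 at depth 2
  Q 0.0.0.0: descend 00 ; hops seen [H4] ; pick H4
  - 0.0.0.0/2 clear@2
  add 28.223.0.0/16 -> H4 at depth 16
  - 28.223.0.0/16 clear@16
  add 0.0.0.0/0 -> H0 at depth 0
  add 177.96.0.0/11 -> H3 at depth 11
  add 177.111.176.160/28 -> H7 at depth 28
  add 28.223.223.179/32 -> H3 at depth 32
  Q 28.223.223.179: descend 00011100110111111101111110110011 ; hops seen [H0,H3] ; pick H3
  - 28.223.223.179/32 clear@32
  add 177.111.176.0/20 -> H7 at depth 20
  - 177.111.176.0/20 clear@20
  Q 177.96.22.41: descend 101100010110 ; hops seen [H0,H3] ; pick H3
  Q 177.96.3.60: descend 101100010110 ; hops seen [H0,H3] ; pick H3
  add 177.96.0.0/12 -> H2 at depth 12
  add 28.223.223.176/28 -> H6 at depth 28
  Q 28.223.223.178: descend 0001110011011111110111111011001 ; hops seen [H0,H6] ; pick H6
  - 28.223.223.176/28 clear@28
  add 28.223.208.0/20 -> H7 at depth 20
  Q 28.223.208.5: descend 00011100110111111101 ; hops seen [H0,H7] ; pick H7
  add 177.111.176.172/32 -> H2 at depth 32
  add 177.111.176.0/24 -> H3 at depth 24
  Q 177.96.26.42: descend 101100010110 ; hops seen [H0,H3,H2] ; pick H2
  add 28.223.0.0/16 -> H7 at depth 16
  Q 209.79.85.183: descend 1 ; hops seen [H0] ; pick H0
  add 177.111.176.0/24 -> H2 at depth 24
  Q 177.111.176.161: descend 1011000101101111101100001010 ; hops seen [H0,H3,H2,H2,H7] ; pick H7
  - 177.111.176.160/28 clear@28
  Q 177.111.176.22: descend 101100010110111110110000 ; hops seen [H0,H3,H2,H2] ; pick H2

== LOOKUPS ==
["H4","H3","H3","H3","H6","H7","H2","H0","H7","H2"]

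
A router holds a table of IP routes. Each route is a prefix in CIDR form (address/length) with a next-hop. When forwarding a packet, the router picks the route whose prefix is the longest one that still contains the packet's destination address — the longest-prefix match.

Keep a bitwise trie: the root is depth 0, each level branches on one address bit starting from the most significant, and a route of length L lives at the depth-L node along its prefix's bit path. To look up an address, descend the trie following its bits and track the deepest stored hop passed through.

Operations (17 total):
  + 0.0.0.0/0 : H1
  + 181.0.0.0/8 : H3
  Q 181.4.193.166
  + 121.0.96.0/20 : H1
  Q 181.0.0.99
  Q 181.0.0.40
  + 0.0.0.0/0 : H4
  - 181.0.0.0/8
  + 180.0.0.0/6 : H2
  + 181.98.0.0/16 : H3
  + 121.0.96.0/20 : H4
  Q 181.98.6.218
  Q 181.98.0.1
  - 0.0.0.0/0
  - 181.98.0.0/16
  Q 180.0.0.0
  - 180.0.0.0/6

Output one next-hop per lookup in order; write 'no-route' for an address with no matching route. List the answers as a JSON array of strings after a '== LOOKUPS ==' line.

Apply in order:
  + 0.0.0.0/0 (H1) depth=0
  + 181.0.0.0/8 (H3) depth=8
  Q 181.4.193.166: descend 10110101 ; hops seen [H1,H3] ; pick H3
  + 121.0.96.0/20 (H1) depth=20
  Q 181.0.0.99: descend 10110101 ; hops seen [H1,H3] ; pick H3
  Q 181.0.0.40: descend 10110101 ; hops seen [H1,H3] ; pick H3
  + 0.0.0.0/0 (H4) depth=0
  del 181.0.0.0/8 (clear depth 8)
  + 180.0.0.0/6 (H2) depth=6
  + 181.98.0.0/16 (H3) depth=16
  + 121.0.96.0/20 (H4) depth=20
  Q 181.98.6.218: descend 1011010101100010 ; hops seen [H4,H2,H3] ; pick H3
  Q 181.98.0.1: descend 1011010101100010 ; hops seen [H4,H2,H3] ; pick H3
  del 0.0.0.0/0 (clear depth 0)
  del 181.98.0.0/16 (clear depth 16)
  Q 180.0.0.0: descend 1011010 ; hops seen [H2] ; pick H2
  del 180.0.0.0/6 (clear depth 6)

== LOOKUPS ==
["H3","H3","H3","H3","H3","H2"]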